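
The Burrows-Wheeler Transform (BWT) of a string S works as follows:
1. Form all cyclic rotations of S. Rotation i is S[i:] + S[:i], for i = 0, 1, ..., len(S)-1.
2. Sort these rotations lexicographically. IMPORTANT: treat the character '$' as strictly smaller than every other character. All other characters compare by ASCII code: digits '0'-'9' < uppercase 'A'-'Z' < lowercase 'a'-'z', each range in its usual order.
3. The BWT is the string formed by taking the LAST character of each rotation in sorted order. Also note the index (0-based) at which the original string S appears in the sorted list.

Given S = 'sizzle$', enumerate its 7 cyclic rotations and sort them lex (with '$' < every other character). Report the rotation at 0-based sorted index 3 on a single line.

Answer: le$sizz

Derivation:
All 7 rotations (rotation i = S[i:]+S[:i]):
  rot[0] = sizzle$
  rot[1] = izzle$s
  rot[2] = zzle$si
  rot[3] = zle$siz
  rot[4] = le$sizz
  rot[5] = e$sizzl
  rot[6] = $sizzle
Sorted (with $ < everything):
  sorted[0] = $sizzle
  sorted[1] = e$sizzl
  sorted[2] = izzle$s
  sorted[3] = le$sizz
  sorted[4] = sizzle$
  sorted[5] = zle$siz
  sorted[6] = zzle$si
sorted[3] = le$sizz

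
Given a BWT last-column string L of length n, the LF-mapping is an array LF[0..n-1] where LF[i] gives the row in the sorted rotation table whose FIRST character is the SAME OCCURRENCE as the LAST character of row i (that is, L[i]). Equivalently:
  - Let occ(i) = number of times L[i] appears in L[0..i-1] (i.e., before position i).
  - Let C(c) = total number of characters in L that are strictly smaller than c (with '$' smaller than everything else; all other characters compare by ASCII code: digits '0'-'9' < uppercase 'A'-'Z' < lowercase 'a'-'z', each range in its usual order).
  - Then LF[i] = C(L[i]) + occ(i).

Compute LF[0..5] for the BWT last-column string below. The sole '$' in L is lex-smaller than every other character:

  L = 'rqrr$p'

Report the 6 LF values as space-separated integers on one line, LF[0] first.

Char counts: '$':1, 'p':1, 'q':1, 'r':3
C (first-col start): C('$')=0, C('p')=1, C('q')=2, C('r')=3
L[0]='r': occ=0, LF[0]=C('r')+0=3+0=3
L[1]='q': occ=0, LF[1]=C('q')+0=2+0=2
L[2]='r': occ=1, LF[2]=C('r')+1=3+1=4
L[3]='r': occ=2, LF[3]=C('r')+2=3+2=5
L[4]='$': occ=0, LF[4]=C('$')+0=0+0=0
L[5]='p': occ=0, LF[5]=C('p')+0=1+0=1

Answer: 3 2 4 5 0 1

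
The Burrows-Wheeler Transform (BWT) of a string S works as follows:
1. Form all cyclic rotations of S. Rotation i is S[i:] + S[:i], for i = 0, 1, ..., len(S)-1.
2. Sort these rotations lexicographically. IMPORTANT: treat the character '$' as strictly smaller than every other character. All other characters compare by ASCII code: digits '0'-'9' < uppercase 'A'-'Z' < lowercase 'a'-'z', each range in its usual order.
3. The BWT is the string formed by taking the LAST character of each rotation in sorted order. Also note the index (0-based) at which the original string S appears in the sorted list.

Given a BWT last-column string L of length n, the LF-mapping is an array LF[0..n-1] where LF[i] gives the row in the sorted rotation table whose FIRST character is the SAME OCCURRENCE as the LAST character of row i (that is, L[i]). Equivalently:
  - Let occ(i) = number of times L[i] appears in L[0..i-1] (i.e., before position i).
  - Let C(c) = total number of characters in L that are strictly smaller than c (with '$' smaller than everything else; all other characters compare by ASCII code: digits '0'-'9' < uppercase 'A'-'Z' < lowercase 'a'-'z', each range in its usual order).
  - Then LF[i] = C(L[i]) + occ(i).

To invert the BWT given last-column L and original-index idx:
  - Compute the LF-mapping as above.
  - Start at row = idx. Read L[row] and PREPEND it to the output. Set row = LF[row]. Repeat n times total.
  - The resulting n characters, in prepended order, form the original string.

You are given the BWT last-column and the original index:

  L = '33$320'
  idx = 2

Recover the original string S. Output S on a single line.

Answer: 23033$

Derivation:
LF mapping: 3 4 0 5 2 1
Walk LF starting at row 2, prepending L[row]:
  step 1: row=2, L[2]='$', prepend. Next row=LF[2]=0
  step 2: row=0, L[0]='3', prepend. Next row=LF[0]=3
  step 3: row=3, L[3]='3', prepend. Next row=LF[3]=5
  step 4: row=5, L[5]='0', prepend. Next row=LF[5]=1
  step 5: row=1, L[1]='3', prepend. Next row=LF[1]=4
  step 6: row=4, L[4]='2', prepend. Next row=LF[4]=2
Reversed output: 23033$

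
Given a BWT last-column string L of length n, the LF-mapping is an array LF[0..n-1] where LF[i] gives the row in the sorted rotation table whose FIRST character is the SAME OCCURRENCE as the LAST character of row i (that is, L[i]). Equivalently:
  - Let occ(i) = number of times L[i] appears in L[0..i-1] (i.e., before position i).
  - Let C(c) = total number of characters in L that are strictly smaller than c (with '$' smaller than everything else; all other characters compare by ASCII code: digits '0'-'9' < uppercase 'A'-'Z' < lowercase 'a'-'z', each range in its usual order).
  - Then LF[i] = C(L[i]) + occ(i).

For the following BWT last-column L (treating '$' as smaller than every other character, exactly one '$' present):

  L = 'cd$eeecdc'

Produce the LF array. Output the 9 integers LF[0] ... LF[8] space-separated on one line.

Answer: 1 4 0 6 7 8 2 5 3

Derivation:
Char counts: '$':1, 'c':3, 'd':2, 'e':3
C (first-col start): C('$')=0, C('c')=1, C('d')=4, C('e')=6
L[0]='c': occ=0, LF[0]=C('c')+0=1+0=1
L[1]='d': occ=0, LF[1]=C('d')+0=4+0=4
L[2]='$': occ=0, LF[2]=C('$')+0=0+0=0
L[3]='e': occ=0, LF[3]=C('e')+0=6+0=6
L[4]='e': occ=1, LF[4]=C('e')+1=6+1=7
L[5]='e': occ=2, LF[5]=C('e')+2=6+2=8
L[6]='c': occ=1, LF[6]=C('c')+1=1+1=2
L[7]='d': occ=1, LF[7]=C('d')+1=4+1=5
L[8]='c': occ=2, LF[8]=C('c')+2=1+2=3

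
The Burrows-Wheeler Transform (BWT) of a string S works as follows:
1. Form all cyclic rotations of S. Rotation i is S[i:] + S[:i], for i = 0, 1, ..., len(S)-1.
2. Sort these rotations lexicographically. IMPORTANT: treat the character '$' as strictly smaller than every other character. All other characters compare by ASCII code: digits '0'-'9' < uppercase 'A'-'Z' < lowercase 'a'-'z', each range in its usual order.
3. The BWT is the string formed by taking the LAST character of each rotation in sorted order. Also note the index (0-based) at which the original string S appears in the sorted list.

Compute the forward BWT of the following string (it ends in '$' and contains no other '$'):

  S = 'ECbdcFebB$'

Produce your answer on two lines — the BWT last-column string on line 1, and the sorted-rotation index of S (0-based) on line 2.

Answer: BbE$ceCdbF
3

Derivation:
All 10 rotations (rotation i = S[i:]+S[:i]):
  rot[0] = ECbdcFebB$
  rot[1] = CbdcFebB$E
  rot[2] = bdcFebB$EC
  rot[3] = dcFebB$ECb
  rot[4] = cFebB$ECbd
  rot[5] = FebB$ECbdc
  rot[6] = ebB$ECbdcF
  rot[7] = bB$ECbdcFe
  rot[8] = B$ECbdcFeb
  rot[9] = $ECbdcFebB
Sorted (with $ < everything):
  sorted[0] = $ECbdcFebB  (last char: 'B')
  sorted[1] = B$ECbdcFeb  (last char: 'b')
  sorted[2] = CbdcFebB$E  (last char: 'E')
  sorted[3] = ECbdcFebB$  (last char: '$')
  sorted[4] = FebB$ECbdc  (last char: 'c')
  sorted[5] = bB$ECbdcFe  (last char: 'e')
  sorted[6] = bdcFebB$EC  (last char: 'C')
  sorted[7] = cFebB$ECbd  (last char: 'd')
  sorted[8] = dcFebB$ECb  (last char: 'b')
  sorted[9] = ebB$ECbdcF  (last char: 'F')
Last column: BbE$ceCdbF
Original string S is at sorted index 3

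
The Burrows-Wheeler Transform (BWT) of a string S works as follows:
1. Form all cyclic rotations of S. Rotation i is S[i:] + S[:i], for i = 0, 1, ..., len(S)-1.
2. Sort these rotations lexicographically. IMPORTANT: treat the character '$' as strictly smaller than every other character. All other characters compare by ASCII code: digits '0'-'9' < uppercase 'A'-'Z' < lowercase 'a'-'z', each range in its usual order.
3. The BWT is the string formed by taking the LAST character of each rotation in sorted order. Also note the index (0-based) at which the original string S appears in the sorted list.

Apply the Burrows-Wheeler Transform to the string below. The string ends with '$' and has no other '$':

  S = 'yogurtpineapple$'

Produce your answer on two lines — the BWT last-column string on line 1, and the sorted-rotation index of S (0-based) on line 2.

All 16 rotations (rotation i = S[i:]+S[:i]):
  rot[0] = yogurtpineapple$
  rot[1] = ogurtpineapple$y
  rot[2] = gurtpineapple$yo
  rot[3] = urtpineapple$yog
  rot[4] = rtpineapple$yogu
  rot[5] = tpineapple$yogur
  rot[6] = pineapple$yogurt
  rot[7] = ineapple$yogurtp
  rot[8] = neapple$yogurtpi
  rot[9] = eapple$yogurtpin
  rot[10] = apple$yogurtpine
  rot[11] = pple$yogurtpinea
  rot[12] = ple$yogurtpineap
  rot[13] = le$yogurtpineapp
  rot[14] = e$yogurtpineappl
  rot[15] = $yogurtpineapple
Sorted (with $ < everything):
  sorted[0] = $yogurtpineapple  (last char: 'e')
  sorted[1] = apple$yogurtpine  (last char: 'e')
  sorted[2] = e$yogurtpineappl  (last char: 'l')
  sorted[3] = eapple$yogurtpin  (last char: 'n')
  sorted[4] = gurtpineapple$yo  (last char: 'o')
  sorted[5] = ineapple$yogurtp  (last char: 'p')
  sorted[6] = le$yogurtpineapp  (last char: 'p')
  sorted[7] = neapple$yogurtpi  (last char: 'i')
  sorted[8] = ogurtpineapple$y  (last char: 'y')
  sorted[9] = pineapple$yogurt  (last char: 't')
  sorted[10] = ple$yogurtpineap  (last char: 'p')
  sorted[11] = pple$yogurtpinea  (last char: 'a')
  sorted[12] = rtpineapple$yogu  (last char: 'u')
  sorted[13] = tpineapple$yogur  (last char: 'r')
  sorted[14] = urtpineapple$yog  (last char: 'g')
  sorted[15] = yogurtpineapple$  (last char: '$')
Last column: eelnoppiytpaurg$
Original string S is at sorted index 15

Answer: eelnoppiytpaurg$
15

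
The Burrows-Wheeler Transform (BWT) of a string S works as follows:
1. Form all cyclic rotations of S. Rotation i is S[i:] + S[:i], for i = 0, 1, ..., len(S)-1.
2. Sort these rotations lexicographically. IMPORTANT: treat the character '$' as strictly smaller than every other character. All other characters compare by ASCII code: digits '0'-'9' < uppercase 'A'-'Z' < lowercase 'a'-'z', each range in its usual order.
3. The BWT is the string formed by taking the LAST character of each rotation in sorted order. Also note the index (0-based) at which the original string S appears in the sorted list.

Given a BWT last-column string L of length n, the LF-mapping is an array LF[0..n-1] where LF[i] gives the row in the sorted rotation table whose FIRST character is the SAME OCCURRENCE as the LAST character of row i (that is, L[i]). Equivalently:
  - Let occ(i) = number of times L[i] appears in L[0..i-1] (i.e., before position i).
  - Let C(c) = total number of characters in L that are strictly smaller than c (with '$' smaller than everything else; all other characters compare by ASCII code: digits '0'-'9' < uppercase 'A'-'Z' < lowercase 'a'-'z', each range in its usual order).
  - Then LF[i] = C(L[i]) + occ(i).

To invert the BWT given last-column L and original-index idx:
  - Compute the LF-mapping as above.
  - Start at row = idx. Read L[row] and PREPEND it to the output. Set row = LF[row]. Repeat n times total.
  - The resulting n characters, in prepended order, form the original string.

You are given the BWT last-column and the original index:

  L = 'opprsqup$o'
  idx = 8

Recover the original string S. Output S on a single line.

Answer: spouqprpo$

Derivation:
LF mapping: 1 3 4 7 8 6 9 5 0 2
Walk LF starting at row 8, prepending L[row]:
  step 1: row=8, L[8]='$', prepend. Next row=LF[8]=0
  step 2: row=0, L[0]='o', prepend. Next row=LF[0]=1
  step 3: row=1, L[1]='p', prepend. Next row=LF[1]=3
  step 4: row=3, L[3]='r', prepend. Next row=LF[3]=7
  step 5: row=7, L[7]='p', prepend. Next row=LF[7]=5
  step 6: row=5, L[5]='q', prepend. Next row=LF[5]=6
  step 7: row=6, L[6]='u', prepend. Next row=LF[6]=9
  step 8: row=9, L[9]='o', prepend. Next row=LF[9]=2
  step 9: row=2, L[2]='p', prepend. Next row=LF[2]=4
  step 10: row=4, L[4]='s', prepend. Next row=LF[4]=8
Reversed output: spouqprpo$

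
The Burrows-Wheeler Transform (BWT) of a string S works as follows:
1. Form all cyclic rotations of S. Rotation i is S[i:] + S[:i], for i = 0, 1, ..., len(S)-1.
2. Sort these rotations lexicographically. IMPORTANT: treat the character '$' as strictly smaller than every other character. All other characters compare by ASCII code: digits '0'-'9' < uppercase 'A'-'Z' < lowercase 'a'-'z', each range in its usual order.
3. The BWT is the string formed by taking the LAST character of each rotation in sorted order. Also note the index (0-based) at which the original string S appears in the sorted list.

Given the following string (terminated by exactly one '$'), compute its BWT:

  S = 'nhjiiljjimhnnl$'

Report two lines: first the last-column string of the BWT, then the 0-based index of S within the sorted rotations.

All 15 rotations (rotation i = S[i:]+S[:i]):
  rot[0] = nhjiiljjimhnnl$
  rot[1] = hjiiljjimhnnl$n
  rot[2] = jiiljjimhnnl$nh
  rot[3] = iiljjimhnnl$nhj
  rot[4] = iljjimhnnl$nhji
  rot[5] = ljjimhnnl$nhjii
  rot[6] = jjimhnnl$nhjiil
  rot[7] = jimhnnl$nhjiilj
  rot[8] = imhnnl$nhjiiljj
  rot[9] = mhnnl$nhjiiljji
  rot[10] = hnnl$nhjiiljjim
  rot[11] = nnl$nhjiiljjimh
  rot[12] = nl$nhjiiljjimhn
  rot[13] = l$nhjiiljjimhnn
  rot[14] = $nhjiiljjimhnnl
Sorted (with $ < everything):
  sorted[0] = $nhjiiljjimhnnl  (last char: 'l')
  sorted[1] = hjiiljjimhnnl$n  (last char: 'n')
  sorted[2] = hnnl$nhjiiljjim  (last char: 'm')
  sorted[3] = iiljjimhnnl$nhj  (last char: 'j')
  sorted[4] = iljjimhnnl$nhji  (last char: 'i')
  sorted[5] = imhnnl$nhjiiljj  (last char: 'j')
  sorted[6] = jiiljjimhnnl$nh  (last char: 'h')
  sorted[7] = jimhnnl$nhjiilj  (last char: 'j')
  sorted[8] = jjimhnnl$nhjiil  (last char: 'l')
  sorted[9] = l$nhjiiljjimhnn  (last char: 'n')
  sorted[10] = ljjimhnnl$nhjii  (last char: 'i')
  sorted[11] = mhnnl$nhjiiljji  (last char: 'i')
  sorted[12] = nhjiiljjimhnnl$  (last char: '$')
  sorted[13] = nl$nhjiiljjimhn  (last char: 'n')
  sorted[14] = nnl$nhjiiljjimh  (last char: 'h')
Last column: lnmjijhjlnii$nh
Original string S is at sorted index 12

Answer: lnmjijhjlnii$nh
12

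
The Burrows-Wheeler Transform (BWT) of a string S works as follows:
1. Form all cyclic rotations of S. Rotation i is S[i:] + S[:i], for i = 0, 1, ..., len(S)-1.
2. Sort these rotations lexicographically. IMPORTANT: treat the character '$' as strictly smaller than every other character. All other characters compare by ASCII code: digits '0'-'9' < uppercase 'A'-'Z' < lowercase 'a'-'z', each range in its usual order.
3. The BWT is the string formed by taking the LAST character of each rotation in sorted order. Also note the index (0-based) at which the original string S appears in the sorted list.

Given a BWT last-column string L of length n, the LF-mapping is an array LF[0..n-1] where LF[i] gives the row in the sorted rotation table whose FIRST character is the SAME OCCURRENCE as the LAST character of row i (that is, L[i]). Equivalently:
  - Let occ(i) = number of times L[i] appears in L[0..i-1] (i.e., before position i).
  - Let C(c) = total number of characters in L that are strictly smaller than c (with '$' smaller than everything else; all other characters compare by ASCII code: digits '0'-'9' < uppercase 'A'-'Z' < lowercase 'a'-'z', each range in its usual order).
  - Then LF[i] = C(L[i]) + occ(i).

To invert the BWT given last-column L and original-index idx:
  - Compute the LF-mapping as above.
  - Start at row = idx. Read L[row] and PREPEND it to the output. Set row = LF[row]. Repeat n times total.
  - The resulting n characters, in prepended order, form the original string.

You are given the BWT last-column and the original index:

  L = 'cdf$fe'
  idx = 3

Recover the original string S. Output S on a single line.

LF mapping: 1 2 4 0 5 3
Walk LF starting at row 3, prepending L[row]:
  step 1: row=3, L[3]='$', prepend. Next row=LF[3]=0
  step 2: row=0, L[0]='c', prepend. Next row=LF[0]=1
  step 3: row=1, L[1]='d', prepend. Next row=LF[1]=2
  step 4: row=2, L[2]='f', prepend. Next row=LF[2]=4
  step 5: row=4, L[4]='f', prepend. Next row=LF[4]=5
  step 6: row=5, L[5]='e', prepend. Next row=LF[5]=3
Reversed output: effdc$

Answer: effdc$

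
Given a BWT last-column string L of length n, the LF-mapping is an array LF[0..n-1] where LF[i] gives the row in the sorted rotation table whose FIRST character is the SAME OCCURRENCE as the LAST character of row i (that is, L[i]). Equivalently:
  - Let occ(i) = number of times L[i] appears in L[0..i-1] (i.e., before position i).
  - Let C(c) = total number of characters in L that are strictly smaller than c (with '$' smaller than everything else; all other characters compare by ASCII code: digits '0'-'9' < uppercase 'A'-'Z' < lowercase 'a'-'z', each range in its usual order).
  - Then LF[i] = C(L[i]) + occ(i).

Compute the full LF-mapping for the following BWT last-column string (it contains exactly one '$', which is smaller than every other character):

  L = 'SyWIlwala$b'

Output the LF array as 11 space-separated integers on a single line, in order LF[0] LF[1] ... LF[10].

Char counts: '$':1, 'I':1, 'S':1, 'W':1, 'a':2, 'b':1, 'l':2, 'w':1, 'y':1
C (first-col start): C('$')=0, C('I')=1, C('S')=2, C('W')=3, C('a')=4, C('b')=6, C('l')=7, C('w')=9, C('y')=10
L[0]='S': occ=0, LF[0]=C('S')+0=2+0=2
L[1]='y': occ=0, LF[1]=C('y')+0=10+0=10
L[2]='W': occ=0, LF[2]=C('W')+0=3+0=3
L[3]='I': occ=0, LF[3]=C('I')+0=1+0=1
L[4]='l': occ=0, LF[4]=C('l')+0=7+0=7
L[5]='w': occ=0, LF[5]=C('w')+0=9+0=9
L[6]='a': occ=0, LF[6]=C('a')+0=4+0=4
L[7]='l': occ=1, LF[7]=C('l')+1=7+1=8
L[8]='a': occ=1, LF[8]=C('a')+1=4+1=5
L[9]='$': occ=0, LF[9]=C('$')+0=0+0=0
L[10]='b': occ=0, LF[10]=C('b')+0=6+0=6

Answer: 2 10 3 1 7 9 4 8 5 0 6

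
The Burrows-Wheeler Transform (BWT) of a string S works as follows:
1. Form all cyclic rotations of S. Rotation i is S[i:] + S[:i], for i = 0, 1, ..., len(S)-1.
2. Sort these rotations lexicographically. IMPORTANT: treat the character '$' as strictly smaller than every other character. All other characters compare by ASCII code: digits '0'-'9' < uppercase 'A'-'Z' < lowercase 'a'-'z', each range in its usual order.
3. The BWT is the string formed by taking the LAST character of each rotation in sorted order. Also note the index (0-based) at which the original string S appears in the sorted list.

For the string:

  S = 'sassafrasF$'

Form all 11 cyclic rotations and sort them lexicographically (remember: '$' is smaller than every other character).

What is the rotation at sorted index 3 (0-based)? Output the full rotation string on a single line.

Answer: asF$sassafr

Derivation:
All 11 rotations (rotation i = S[i:]+S[:i]):
  rot[0] = sassafrasF$
  rot[1] = assafrasF$s
  rot[2] = ssafrasF$sa
  rot[3] = safrasF$sas
  rot[4] = afrasF$sass
  rot[5] = frasF$sassa
  rot[6] = rasF$sassaf
  rot[7] = asF$sassafr
  rot[8] = sF$sassafra
  rot[9] = F$sassafras
  rot[10] = $sassafrasF
Sorted (with $ < everything):
  sorted[0] = $sassafrasF
  sorted[1] = F$sassafras
  sorted[2] = afrasF$sass
  sorted[3] = asF$sassafr
  sorted[4] = assafrasF$s
  sorted[5] = frasF$sassa
  sorted[6] = rasF$sassaf
  sorted[7] = sF$sassafra
  sorted[8] = safrasF$sas
  sorted[9] = sassafrasF$
  sorted[10] = ssafrasF$sa
sorted[3] = asF$sassafr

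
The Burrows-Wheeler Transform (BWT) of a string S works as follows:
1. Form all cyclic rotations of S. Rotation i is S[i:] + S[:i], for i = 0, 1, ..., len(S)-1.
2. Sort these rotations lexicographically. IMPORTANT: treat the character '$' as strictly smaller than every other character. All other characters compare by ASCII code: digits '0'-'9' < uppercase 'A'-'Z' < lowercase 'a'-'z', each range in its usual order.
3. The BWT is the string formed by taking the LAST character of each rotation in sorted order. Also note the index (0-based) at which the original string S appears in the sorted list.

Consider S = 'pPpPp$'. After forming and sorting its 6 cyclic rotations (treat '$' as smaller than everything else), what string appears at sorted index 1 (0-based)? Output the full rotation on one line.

Answer: Pp$pPp

Derivation:
All 6 rotations (rotation i = S[i:]+S[:i]):
  rot[0] = pPpPp$
  rot[1] = PpPp$p
  rot[2] = pPp$pP
  rot[3] = Pp$pPp
  rot[4] = p$pPpP
  rot[5] = $pPpPp
Sorted (with $ < everything):
  sorted[0] = $pPpPp
  sorted[1] = Pp$pPp
  sorted[2] = PpPp$p
  sorted[3] = p$pPpP
  sorted[4] = pPp$pP
  sorted[5] = pPpPp$
sorted[1] = Pp$pPp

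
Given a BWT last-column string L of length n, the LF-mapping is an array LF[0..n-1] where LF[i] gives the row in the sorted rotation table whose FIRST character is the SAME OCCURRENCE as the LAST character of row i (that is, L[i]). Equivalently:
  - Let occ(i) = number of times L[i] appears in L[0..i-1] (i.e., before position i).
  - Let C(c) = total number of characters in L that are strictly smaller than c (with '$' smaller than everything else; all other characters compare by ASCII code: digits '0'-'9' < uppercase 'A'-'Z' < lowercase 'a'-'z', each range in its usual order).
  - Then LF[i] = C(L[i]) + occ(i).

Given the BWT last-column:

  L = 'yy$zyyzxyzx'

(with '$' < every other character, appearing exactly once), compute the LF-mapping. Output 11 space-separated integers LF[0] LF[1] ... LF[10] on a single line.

Char counts: '$':1, 'x':2, 'y':5, 'z':3
C (first-col start): C('$')=0, C('x')=1, C('y')=3, C('z')=8
L[0]='y': occ=0, LF[0]=C('y')+0=3+0=3
L[1]='y': occ=1, LF[1]=C('y')+1=3+1=4
L[2]='$': occ=0, LF[2]=C('$')+0=0+0=0
L[3]='z': occ=0, LF[3]=C('z')+0=8+0=8
L[4]='y': occ=2, LF[4]=C('y')+2=3+2=5
L[5]='y': occ=3, LF[5]=C('y')+3=3+3=6
L[6]='z': occ=1, LF[6]=C('z')+1=8+1=9
L[7]='x': occ=0, LF[7]=C('x')+0=1+0=1
L[8]='y': occ=4, LF[8]=C('y')+4=3+4=7
L[9]='z': occ=2, LF[9]=C('z')+2=8+2=10
L[10]='x': occ=1, LF[10]=C('x')+1=1+1=2

Answer: 3 4 0 8 5 6 9 1 7 10 2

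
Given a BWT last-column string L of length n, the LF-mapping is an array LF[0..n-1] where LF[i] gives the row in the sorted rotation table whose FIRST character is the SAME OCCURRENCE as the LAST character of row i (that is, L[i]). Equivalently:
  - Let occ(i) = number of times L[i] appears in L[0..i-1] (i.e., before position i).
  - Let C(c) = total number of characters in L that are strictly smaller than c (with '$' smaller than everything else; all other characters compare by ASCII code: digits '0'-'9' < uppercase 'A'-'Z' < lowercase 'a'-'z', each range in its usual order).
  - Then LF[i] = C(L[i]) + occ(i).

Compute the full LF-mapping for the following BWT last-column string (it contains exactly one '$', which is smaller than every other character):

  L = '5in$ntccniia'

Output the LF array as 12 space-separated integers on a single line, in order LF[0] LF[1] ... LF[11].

Char counts: '$':1, '5':1, 'a':1, 'c':2, 'i':3, 'n':3, 't':1
C (first-col start): C('$')=0, C('5')=1, C('a')=2, C('c')=3, C('i')=5, C('n')=8, C('t')=11
L[0]='5': occ=0, LF[0]=C('5')+0=1+0=1
L[1]='i': occ=0, LF[1]=C('i')+0=5+0=5
L[2]='n': occ=0, LF[2]=C('n')+0=8+0=8
L[3]='$': occ=0, LF[3]=C('$')+0=0+0=0
L[4]='n': occ=1, LF[4]=C('n')+1=8+1=9
L[5]='t': occ=0, LF[5]=C('t')+0=11+0=11
L[6]='c': occ=0, LF[6]=C('c')+0=3+0=3
L[7]='c': occ=1, LF[7]=C('c')+1=3+1=4
L[8]='n': occ=2, LF[8]=C('n')+2=8+2=10
L[9]='i': occ=1, LF[9]=C('i')+1=5+1=6
L[10]='i': occ=2, LF[10]=C('i')+2=5+2=7
L[11]='a': occ=0, LF[11]=C('a')+0=2+0=2

Answer: 1 5 8 0 9 11 3 4 10 6 7 2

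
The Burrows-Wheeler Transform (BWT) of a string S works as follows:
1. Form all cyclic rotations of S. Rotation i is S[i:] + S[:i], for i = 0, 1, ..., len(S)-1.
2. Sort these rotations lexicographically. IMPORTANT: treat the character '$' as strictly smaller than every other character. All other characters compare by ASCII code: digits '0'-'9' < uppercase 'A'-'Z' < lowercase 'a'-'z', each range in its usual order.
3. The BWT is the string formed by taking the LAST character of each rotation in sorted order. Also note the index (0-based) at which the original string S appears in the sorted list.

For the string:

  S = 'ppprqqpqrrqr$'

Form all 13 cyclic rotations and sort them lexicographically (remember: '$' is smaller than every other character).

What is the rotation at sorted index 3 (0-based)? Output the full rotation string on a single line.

All 13 rotations (rotation i = S[i:]+S[:i]):
  rot[0] = ppprqqpqrrqr$
  rot[1] = pprqqpqrrqr$p
  rot[2] = prqqpqrrqr$pp
  rot[3] = rqqpqrrqr$ppp
  rot[4] = qqpqrrqr$pppr
  rot[5] = qpqrrqr$ppprq
  rot[6] = pqrrqr$ppprqq
  rot[7] = qrrqr$ppprqqp
  rot[8] = rrqr$ppprqqpq
  rot[9] = rqr$ppprqqpqr
  rot[10] = qr$ppprqqpqrr
  rot[11] = r$ppprqqpqrrq
  rot[12] = $ppprqqpqrrqr
Sorted (with $ < everything):
  sorted[0] = $ppprqqpqrrqr
  sorted[1] = ppprqqpqrrqr$
  sorted[2] = pprqqpqrrqr$p
  sorted[3] = pqrrqr$ppprqq
  sorted[4] = prqqpqrrqr$pp
  sorted[5] = qpqrrqr$ppprq
  sorted[6] = qqpqrrqr$pppr
  sorted[7] = qr$ppprqqpqrr
  sorted[8] = qrrqr$ppprqqp
  sorted[9] = r$ppprqqpqrrq
  sorted[10] = rqqpqrrqr$ppp
  sorted[11] = rqr$ppprqqpqr
  sorted[12] = rrqr$ppprqqpq
sorted[3] = pqrrqr$ppprqq

Answer: pqrrqr$ppprqq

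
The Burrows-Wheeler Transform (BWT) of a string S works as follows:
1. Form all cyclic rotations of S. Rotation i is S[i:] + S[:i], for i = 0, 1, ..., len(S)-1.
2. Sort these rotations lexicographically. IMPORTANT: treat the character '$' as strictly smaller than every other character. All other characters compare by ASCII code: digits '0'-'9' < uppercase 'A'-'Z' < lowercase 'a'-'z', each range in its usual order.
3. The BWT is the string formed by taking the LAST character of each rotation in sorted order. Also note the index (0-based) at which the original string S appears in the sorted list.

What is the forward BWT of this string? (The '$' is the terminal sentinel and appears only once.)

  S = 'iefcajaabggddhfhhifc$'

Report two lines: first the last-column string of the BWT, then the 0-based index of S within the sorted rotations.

Answer: cjacaffgdiiehgbdfh$ha
18

Derivation:
All 21 rotations (rotation i = S[i:]+S[:i]):
  rot[0] = iefcajaabggddhfhhifc$
  rot[1] = efcajaabggddhfhhifc$i
  rot[2] = fcajaabggddhfhhifc$ie
  rot[3] = cajaabggddhfhhifc$ief
  rot[4] = ajaabggddhfhhifc$iefc
  rot[5] = jaabggddhfhhifc$iefca
  rot[6] = aabggddhfhhifc$iefcaj
  rot[7] = abggddhfhhifc$iefcaja
  rot[8] = bggddhfhhifc$iefcajaa
  rot[9] = ggddhfhhifc$iefcajaab
  rot[10] = gddhfhhifc$iefcajaabg
  rot[11] = ddhfhhifc$iefcajaabgg
  rot[12] = dhfhhifc$iefcajaabggd
  rot[13] = hfhhifc$iefcajaabggdd
  rot[14] = fhhifc$iefcajaabggddh
  rot[15] = hhifc$iefcajaabggddhf
  rot[16] = hifc$iefcajaabggddhfh
  rot[17] = ifc$iefcajaabggddhfhh
  rot[18] = fc$iefcajaabggddhfhhi
  rot[19] = c$iefcajaabggddhfhhif
  rot[20] = $iefcajaabggddhfhhifc
Sorted (with $ < everything):
  sorted[0] = $iefcajaabggddhfhhifc  (last char: 'c')
  sorted[1] = aabggddhfhhifc$iefcaj  (last char: 'j')
  sorted[2] = abggddhfhhifc$iefcaja  (last char: 'a')
  sorted[3] = ajaabggddhfhhifc$iefc  (last char: 'c')
  sorted[4] = bggddhfhhifc$iefcajaa  (last char: 'a')
  sorted[5] = c$iefcajaabggddhfhhif  (last char: 'f')
  sorted[6] = cajaabggddhfhhifc$ief  (last char: 'f')
  sorted[7] = ddhfhhifc$iefcajaabgg  (last char: 'g')
  sorted[8] = dhfhhifc$iefcajaabggd  (last char: 'd')
  sorted[9] = efcajaabggddhfhhifc$i  (last char: 'i')
  sorted[10] = fc$iefcajaabggddhfhhi  (last char: 'i')
  sorted[11] = fcajaabggddhfhhifc$ie  (last char: 'e')
  sorted[12] = fhhifc$iefcajaabggddh  (last char: 'h')
  sorted[13] = gddhfhhifc$iefcajaabg  (last char: 'g')
  sorted[14] = ggddhfhhifc$iefcajaab  (last char: 'b')
  sorted[15] = hfhhifc$iefcajaabggdd  (last char: 'd')
  sorted[16] = hhifc$iefcajaabggddhf  (last char: 'f')
  sorted[17] = hifc$iefcajaabggddhfh  (last char: 'h')
  sorted[18] = iefcajaabggddhfhhifc$  (last char: '$')
  sorted[19] = ifc$iefcajaabggddhfhh  (last char: 'h')
  sorted[20] = jaabggddhfhhifc$iefca  (last char: 'a')
Last column: cjacaffgdiiehgbdfh$ha
Original string S is at sorted index 18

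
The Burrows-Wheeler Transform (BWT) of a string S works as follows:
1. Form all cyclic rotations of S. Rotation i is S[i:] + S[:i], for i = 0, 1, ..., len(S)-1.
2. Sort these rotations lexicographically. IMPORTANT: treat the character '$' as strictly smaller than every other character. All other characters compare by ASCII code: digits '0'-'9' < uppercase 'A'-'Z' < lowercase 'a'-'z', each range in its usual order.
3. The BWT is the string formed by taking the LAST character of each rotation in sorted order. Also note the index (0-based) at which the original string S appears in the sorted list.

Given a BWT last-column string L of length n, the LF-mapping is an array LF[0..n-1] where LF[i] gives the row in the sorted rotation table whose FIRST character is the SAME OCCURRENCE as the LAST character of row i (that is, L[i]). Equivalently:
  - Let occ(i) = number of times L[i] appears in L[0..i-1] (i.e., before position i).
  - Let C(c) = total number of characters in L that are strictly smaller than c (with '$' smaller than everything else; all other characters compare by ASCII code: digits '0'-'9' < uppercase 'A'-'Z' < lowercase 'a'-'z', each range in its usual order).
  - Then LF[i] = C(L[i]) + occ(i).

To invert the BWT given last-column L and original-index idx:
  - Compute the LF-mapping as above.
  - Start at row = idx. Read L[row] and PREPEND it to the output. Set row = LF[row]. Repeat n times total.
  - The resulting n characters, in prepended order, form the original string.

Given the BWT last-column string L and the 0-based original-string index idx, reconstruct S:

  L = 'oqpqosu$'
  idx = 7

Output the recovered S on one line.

LF mapping: 1 4 3 5 2 6 7 0
Walk LF starting at row 7, prepending L[row]:
  step 1: row=7, L[7]='$', prepend. Next row=LF[7]=0
  step 2: row=0, L[0]='o', prepend. Next row=LF[0]=1
  step 3: row=1, L[1]='q', prepend. Next row=LF[1]=4
  step 4: row=4, L[4]='o', prepend. Next row=LF[4]=2
  step 5: row=2, L[2]='p', prepend. Next row=LF[2]=3
  step 6: row=3, L[3]='q', prepend. Next row=LF[3]=5
  step 7: row=5, L[5]='s', prepend. Next row=LF[5]=6
  step 8: row=6, L[6]='u', prepend. Next row=LF[6]=7
Reversed output: usqpoqo$

Answer: usqpoqo$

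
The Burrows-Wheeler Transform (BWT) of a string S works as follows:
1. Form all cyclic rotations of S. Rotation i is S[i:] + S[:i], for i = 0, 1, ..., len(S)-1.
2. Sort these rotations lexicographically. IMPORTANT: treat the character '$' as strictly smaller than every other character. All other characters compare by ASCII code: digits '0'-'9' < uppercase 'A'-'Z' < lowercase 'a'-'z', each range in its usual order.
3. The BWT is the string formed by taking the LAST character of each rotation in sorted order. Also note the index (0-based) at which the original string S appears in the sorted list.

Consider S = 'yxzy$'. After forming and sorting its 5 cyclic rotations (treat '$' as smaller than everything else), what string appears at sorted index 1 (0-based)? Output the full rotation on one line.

Answer: xzy$y

Derivation:
All 5 rotations (rotation i = S[i:]+S[:i]):
  rot[0] = yxzy$
  rot[1] = xzy$y
  rot[2] = zy$yx
  rot[3] = y$yxz
  rot[4] = $yxzy
Sorted (with $ < everything):
  sorted[0] = $yxzy
  sorted[1] = xzy$y
  sorted[2] = y$yxz
  sorted[3] = yxzy$
  sorted[4] = zy$yx
sorted[1] = xzy$y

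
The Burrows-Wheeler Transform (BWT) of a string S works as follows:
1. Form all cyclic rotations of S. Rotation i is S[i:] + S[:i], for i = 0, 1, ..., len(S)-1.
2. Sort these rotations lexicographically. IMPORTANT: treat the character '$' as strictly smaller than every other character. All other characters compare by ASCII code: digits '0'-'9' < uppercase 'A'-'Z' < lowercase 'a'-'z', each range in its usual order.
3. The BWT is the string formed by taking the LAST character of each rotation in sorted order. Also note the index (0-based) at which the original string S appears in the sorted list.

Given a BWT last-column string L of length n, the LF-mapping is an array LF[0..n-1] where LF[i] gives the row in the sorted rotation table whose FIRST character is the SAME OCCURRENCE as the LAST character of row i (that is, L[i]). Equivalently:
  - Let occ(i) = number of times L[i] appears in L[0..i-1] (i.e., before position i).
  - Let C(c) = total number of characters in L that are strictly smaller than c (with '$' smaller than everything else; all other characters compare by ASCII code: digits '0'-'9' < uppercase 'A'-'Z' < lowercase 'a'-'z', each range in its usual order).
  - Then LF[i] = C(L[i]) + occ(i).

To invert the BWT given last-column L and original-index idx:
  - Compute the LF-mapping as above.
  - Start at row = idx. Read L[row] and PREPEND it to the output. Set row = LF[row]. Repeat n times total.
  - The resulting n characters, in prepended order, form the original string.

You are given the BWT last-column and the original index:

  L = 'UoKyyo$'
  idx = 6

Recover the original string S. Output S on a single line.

Answer: yoyoKU$

Derivation:
LF mapping: 2 3 1 5 6 4 0
Walk LF starting at row 6, prepending L[row]:
  step 1: row=6, L[6]='$', prepend. Next row=LF[6]=0
  step 2: row=0, L[0]='U', prepend. Next row=LF[0]=2
  step 3: row=2, L[2]='K', prepend. Next row=LF[2]=1
  step 4: row=1, L[1]='o', prepend. Next row=LF[1]=3
  step 5: row=3, L[3]='y', prepend. Next row=LF[3]=5
  step 6: row=5, L[5]='o', prepend. Next row=LF[5]=4
  step 7: row=4, L[4]='y', prepend. Next row=LF[4]=6
Reversed output: yoyoKU$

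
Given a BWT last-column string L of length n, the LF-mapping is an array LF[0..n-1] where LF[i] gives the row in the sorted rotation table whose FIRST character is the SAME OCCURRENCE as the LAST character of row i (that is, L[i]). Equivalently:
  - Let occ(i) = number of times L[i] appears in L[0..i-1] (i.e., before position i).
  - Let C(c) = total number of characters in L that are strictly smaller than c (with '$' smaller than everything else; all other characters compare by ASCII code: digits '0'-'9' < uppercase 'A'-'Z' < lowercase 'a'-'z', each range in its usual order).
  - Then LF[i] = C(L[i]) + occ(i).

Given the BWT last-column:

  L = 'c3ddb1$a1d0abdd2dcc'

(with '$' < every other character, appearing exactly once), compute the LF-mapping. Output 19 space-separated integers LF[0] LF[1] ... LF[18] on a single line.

Char counts: '$':1, '0':1, '1':2, '2':1, '3':1, 'a':2, 'b':2, 'c':3, 'd':6
C (first-col start): C('$')=0, C('0')=1, C('1')=2, C('2')=4, C('3')=5, C('a')=6, C('b')=8, C('c')=10, C('d')=13
L[0]='c': occ=0, LF[0]=C('c')+0=10+0=10
L[1]='3': occ=0, LF[1]=C('3')+0=5+0=5
L[2]='d': occ=0, LF[2]=C('d')+0=13+0=13
L[3]='d': occ=1, LF[3]=C('d')+1=13+1=14
L[4]='b': occ=0, LF[4]=C('b')+0=8+0=8
L[5]='1': occ=0, LF[5]=C('1')+0=2+0=2
L[6]='$': occ=0, LF[6]=C('$')+0=0+0=0
L[7]='a': occ=0, LF[7]=C('a')+0=6+0=6
L[8]='1': occ=1, LF[8]=C('1')+1=2+1=3
L[9]='d': occ=2, LF[9]=C('d')+2=13+2=15
L[10]='0': occ=0, LF[10]=C('0')+0=1+0=1
L[11]='a': occ=1, LF[11]=C('a')+1=6+1=7
L[12]='b': occ=1, LF[12]=C('b')+1=8+1=9
L[13]='d': occ=3, LF[13]=C('d')+3=13+3=16
L[14]='d': occ=4, LF[14]=C('d')+4=13+4=17
L[15]='2': occ=0, LF[15]=C('2')+0=4+0=4
L[16]='d': occ=5, LF[16]=C('d')+5=13+5=18
L[17]='c': occ=1, LF[17]=C('c')+1=10+1=11
L[18]='c': occ=2, LF[18]=C('c')+2=10+2=12

Answer: 10 5 13 14 8 2 0 6 3 15 1 7 9 16 17 4 18 11 12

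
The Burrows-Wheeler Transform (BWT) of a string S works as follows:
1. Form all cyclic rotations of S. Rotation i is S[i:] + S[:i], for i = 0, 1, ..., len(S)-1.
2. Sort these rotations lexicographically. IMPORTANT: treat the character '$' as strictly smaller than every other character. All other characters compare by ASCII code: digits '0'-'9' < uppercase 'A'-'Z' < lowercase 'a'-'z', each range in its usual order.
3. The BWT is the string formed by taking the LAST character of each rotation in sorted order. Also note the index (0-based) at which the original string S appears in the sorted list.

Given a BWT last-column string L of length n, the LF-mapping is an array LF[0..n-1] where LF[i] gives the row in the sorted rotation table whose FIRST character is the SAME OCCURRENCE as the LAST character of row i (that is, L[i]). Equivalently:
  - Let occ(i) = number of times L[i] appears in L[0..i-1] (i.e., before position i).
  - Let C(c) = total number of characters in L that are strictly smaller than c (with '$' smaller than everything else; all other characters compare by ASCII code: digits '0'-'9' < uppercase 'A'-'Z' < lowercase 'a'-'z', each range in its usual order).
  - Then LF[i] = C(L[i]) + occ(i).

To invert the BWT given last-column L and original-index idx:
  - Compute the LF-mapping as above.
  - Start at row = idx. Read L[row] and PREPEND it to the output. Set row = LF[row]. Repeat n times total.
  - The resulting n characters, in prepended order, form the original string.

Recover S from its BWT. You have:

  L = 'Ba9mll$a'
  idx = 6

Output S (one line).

LF mapping: 2 3 1 7 5 6 0 4
Walk LF starting at row 6, prepending L[row]:
  step 1: row=6, L[6]='$', prepend. Next row=LF[6]=0
  step 2: row=0, L[0]='B', prepend. Next row=LF[0]=2
  step 3: row=2, L[2]='9', prepend. Next row=LF[2]=1
  step 4: row=1, L[1]='a', prepend. Next row=LF[1]=3
  step 5: row=3, L[3]='m', prepend. Next row=LF[3]=7
  step 6: row=7, L[7]='a', prepend. Next row=LF[7]=4
  step 7: row=4, L[4]='l', prepend. Next row=LF[4]=5
  step 8: row=5, L[5]='l', prepend. Next row=LF[5]=6
Reversed output: llama9B$

Answer: llama9B$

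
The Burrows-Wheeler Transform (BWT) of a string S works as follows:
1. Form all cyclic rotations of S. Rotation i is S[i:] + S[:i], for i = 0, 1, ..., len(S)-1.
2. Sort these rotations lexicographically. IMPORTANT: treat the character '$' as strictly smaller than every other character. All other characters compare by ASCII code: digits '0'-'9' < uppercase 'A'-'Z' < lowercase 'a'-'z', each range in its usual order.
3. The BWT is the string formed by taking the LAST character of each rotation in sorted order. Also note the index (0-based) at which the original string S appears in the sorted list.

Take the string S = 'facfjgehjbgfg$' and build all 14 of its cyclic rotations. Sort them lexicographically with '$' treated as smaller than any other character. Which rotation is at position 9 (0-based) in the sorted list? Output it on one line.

All 14 rotations (rotation i = S[i:]+S[:i]):
  rot[0] = facfjgehjbgfg$
  rot[1] = acfjgehjbgfg$f
  rot[2] = cfjgehjbgfg$fa
  rot[3] = fjgehjbgfg$fac
  rot[4] = jgehjbgfg$facf
  rot[5] = gehjbgfg$facfj
  rot[6] = ehjbgfg$facfjg
  rot[7] = hjbgfg$facfjge
  rot[8] = jbgfg$facfjgeh
  rot[9] = bgfg$facfjgehj
  rot[10] = gfg$facfjgehjb
  rot[11] = fg$facfjgehjbg
  rot[12] = g$facfjgehjbgf
  rot[13] = $facfjgehjbgfg
Sorted (with $ < everything):
  sorted[0] = $facfjgehjbgfg
  sorted[1] = acfjgehjbgfg$f
  sorted[2] = bgfg$facfjgehj
  sorted[3] = cfjgehjbgfg$fa
  sorted[4] = ehjbgfg$facfjg
  sorted[5] = facfjgehjbgfg$
  sorted[6] = fg$facfjgehjbg
  sorted[7] = fjgehjbgfg$fac
  sorted[8] = g$facfjgehjbgf
  sorted[9] = gehjbgfg$facfj
  sorted[10] = gfg$facfjgehjb
  sorted[11] = hjbgfg$facfjge
  sorted[12] = jbgfg$facfjgeh
  sorted[13] = jgehjbgfg$facf
sorted[9] = gehjbgfg$facfj

Answer: gehjbgfg$facfj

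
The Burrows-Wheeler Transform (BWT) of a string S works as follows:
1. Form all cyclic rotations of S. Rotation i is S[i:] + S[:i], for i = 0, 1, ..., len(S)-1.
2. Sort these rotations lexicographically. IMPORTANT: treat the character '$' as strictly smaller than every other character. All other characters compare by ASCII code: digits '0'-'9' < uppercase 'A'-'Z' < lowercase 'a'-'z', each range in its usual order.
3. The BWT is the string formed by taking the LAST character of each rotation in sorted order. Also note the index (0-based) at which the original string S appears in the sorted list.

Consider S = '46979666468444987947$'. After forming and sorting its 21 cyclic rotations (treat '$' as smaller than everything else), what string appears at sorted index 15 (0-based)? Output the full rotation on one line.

All 21 rotations (rotation i = S[i:]+S[:i]):
  rot[0] = 46979666468444987947$
  rot[1] = 6979666468444987947$4
  rot[2] = 979666468444987947$46
  rot[3] = 79666468444987947$469
  rot[4] = 9666468444987947$4697
  rot[5] = 666468444987947$46979
  rot[6] = 66468444987947$469796
  rot[7] = 6468444987947$4697966
  rot[8] = 468444987947$46979666
  rot[9] = 68444987947$469796664
  rot[10] = 8444987947$4697966646
  rot[11] = 444987947$46979666468
  rot[12] = 44987947$469796664684
  rot[13] = 4987947$4697966646844
  rot[14] = 987947$46979666468444
  rot[15] = 87947$469796664684449
  rot[16] = 7947$4697966646844498
  rot[17] = 947$46979666468444987
  rot[18] = 47$469796664684449879
  rot[19] = 7$4697966646844498794
  rot[20] = $46979666468444987947
Sorted (with $ < everything):
  sorted[0] = $46979666468444987947
  sorted[1] = 444987947$46979666468
  sorted[2] = 44987947$469796664684
  sorted[3] = 468444987947$46979666
  sorted[4] = 46979666468444987947$
  sorted[5] = 47$469796664684449879
  sorted[6] = 4987947$4697966646844
  sorted[7] = 6468444987947$4697966
  sorted[8] = 66468444987947$469796
  sorted[9] = 666468444987947$46979
  sorted[10] = 68444987947$469796664
  sorted[11] = 6979666468444987947$4
  sorted[12] = 7$4697966646844498794
  sorted[13] = 7947$4697966646844498
  sorted[14] = 79666468444987947$469
  sorted[15] = 8444987947$4697966646
  sorted[16] = 87947$469796664684449
  sorted[17] = 947$46979666468444987
  sorted[18] = 9666468444987947$4697
  sorted[19] = 979666468444987947$46
  sorted[20] = 987947$46979666468444
sorted[15] = 8444987947$4697966646

Answer: 8444987947$4697966646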